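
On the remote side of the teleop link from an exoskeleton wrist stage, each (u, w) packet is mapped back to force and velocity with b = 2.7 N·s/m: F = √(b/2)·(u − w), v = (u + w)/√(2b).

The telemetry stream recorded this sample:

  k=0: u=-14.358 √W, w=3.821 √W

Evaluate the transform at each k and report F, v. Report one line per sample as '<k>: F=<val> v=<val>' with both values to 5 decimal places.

k=0: u−w=-18.17900, u+w=-10.53700; √(b/2)=1.16190, √(2b)=2.32379; F=1.16190×(-18.179)=-21.12209, v=-10.53700/2.32379=-4.53440

0: F=-21.12209 v=-4.53440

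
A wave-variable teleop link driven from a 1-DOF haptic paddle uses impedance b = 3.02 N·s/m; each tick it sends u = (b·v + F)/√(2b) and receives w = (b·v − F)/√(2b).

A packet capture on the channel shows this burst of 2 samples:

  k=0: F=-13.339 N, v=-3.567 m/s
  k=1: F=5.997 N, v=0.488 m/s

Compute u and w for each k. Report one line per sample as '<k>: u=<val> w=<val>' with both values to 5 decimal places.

0: u=-9.81077 w=1.04436
1: u=3.03981 w=-1.84048

k=0: b·v=3.02×(-3.567)=-10.77234; √(2b)=2.45764; u=(-10.77234+(-13.339))/2.45764=-9.81077, w=(-10.77234−(-13.339))/2.45764=1.04436
k=1: b·v=3.02×0.488=1.47376; √(2b)=2.45764; u=(1.47376+5.997)/2.45764=3.03981, w=(1.47376−5.997)/2.45764=-1.84048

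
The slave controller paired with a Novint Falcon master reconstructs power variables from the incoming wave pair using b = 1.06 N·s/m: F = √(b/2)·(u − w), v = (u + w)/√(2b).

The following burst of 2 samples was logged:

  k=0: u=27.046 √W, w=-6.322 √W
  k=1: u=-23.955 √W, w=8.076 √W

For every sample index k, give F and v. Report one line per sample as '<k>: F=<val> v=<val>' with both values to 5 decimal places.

0: F=24.29227 v=14.23330
1: F=-23.31892 v=-10.90574

k=0: u−w=33.36800, u+w=20.72400; √(b/2)=0.72801, √(2b)=1.45602; F=0.72801×33.368=24.29227, v=20.72400/1.45602=14.23330
k=1: u−w=-32.03100, u+w=-15.87900; √(b/2)=0.72801, √(2b)=1.45602; F=0.72801×(-32.031)=-23.31892, v=-15.87900/1.45602=-10.90574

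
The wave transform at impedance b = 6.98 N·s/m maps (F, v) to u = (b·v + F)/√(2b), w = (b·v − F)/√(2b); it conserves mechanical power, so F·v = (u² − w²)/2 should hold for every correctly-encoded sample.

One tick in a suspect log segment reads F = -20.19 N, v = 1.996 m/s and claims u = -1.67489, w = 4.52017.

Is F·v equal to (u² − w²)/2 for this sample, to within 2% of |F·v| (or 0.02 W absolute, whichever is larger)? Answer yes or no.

F·v = (-20.19)×1.996 = -40.29924 W.
(u² − w²)/2 = (2.80526 − 20.43194)/2 = -8.81334 W.
|Δ| = 31.48590;  2% of max(1, |F·v|) = 0.80598.

no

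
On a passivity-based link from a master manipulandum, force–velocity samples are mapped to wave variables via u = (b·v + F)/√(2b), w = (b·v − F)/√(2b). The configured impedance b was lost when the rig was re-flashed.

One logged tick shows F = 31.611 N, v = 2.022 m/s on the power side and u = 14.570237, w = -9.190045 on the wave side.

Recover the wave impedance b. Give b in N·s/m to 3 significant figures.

u + w = 5.380192;  u + w = √(2b)·v, so √(2b) = 5.380192/2.022 = 2.660827.
b = (√(2b))²/2 = 7.080000/2 = 3.540000.
(Check via u − w = 2F/√(2b): u − w = 23.760282, 2F/√(2b) = 23.760283.)

b = 3.54 N·s/m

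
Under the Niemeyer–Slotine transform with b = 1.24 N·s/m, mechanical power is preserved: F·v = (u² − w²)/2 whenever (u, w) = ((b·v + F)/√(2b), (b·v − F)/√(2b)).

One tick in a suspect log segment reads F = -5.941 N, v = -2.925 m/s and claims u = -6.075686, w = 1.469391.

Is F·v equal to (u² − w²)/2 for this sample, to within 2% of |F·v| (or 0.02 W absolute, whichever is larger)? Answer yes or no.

yes

F·v = (-5.941)×(-2.925) = 17.377425 W.
(u² − w²)/2 = (36.913960 − 2.159110)/2 = 17.377425 W.
|Δ| = 0.000000;  2% of max(1, |F·v|) = 0.347548.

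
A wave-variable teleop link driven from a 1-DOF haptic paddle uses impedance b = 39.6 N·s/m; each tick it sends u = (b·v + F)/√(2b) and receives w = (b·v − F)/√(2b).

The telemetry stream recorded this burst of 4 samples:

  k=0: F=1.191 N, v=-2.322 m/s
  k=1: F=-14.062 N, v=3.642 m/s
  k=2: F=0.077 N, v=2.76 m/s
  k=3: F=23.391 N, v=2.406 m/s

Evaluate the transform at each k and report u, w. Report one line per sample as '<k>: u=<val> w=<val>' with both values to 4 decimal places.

0: u=-10.1984 w=-10.4661
1: u=14.6258 w=17.7860
2: u=12.2899 w=12.2726
3: u=13.3344 w=8.0777

k=0: b·v=39.6×(-2.322)=-91.9512; √(2b)=8.8994; u=(-91.9512+1.191)/8.8994=-10.1984, w=(-91.9512−1.191)/8.8994=-10.4661
k=1: b·v=39.6×3.642=144.2232; √(2b)=8.8994; u=(144.2232+(-14.062))/8.8994=14.6258, w=(144.2232−(-14.062))/8.8994=17.7860
k=2: b·v=39.6×2.76=109.2960; √(2b)=8.8994; u=(109.2960+0.077)/8.8994=12.2899, w=(109.2960−0.077)/8.8994=12.2726
k=3: b·v=39.6×2.406=95.2776; √(2b)=8.8994; u=(95.2776+23.391)/8.8994=13.3344, w=(95.2776−23.391)/8.8994=8.0777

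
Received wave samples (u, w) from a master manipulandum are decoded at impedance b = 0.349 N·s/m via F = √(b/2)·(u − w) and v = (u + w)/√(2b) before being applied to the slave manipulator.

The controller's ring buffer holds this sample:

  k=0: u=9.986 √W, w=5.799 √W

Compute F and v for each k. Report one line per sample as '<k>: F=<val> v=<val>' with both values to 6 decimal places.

0: F=1.749044 v=18.893694

k=0: u−w=4.187000, u+w=15.785000; √(b/2)=0.417732, √(2b)=0.835464; F=0.417732×4.187=1.749044, v=15.785000/0.835464=18.893694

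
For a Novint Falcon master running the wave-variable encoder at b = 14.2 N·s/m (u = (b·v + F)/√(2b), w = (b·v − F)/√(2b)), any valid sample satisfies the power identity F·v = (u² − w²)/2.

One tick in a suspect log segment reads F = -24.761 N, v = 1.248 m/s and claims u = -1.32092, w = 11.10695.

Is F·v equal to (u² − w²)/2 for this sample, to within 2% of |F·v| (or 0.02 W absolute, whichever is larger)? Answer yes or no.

F·v = (-24.761)×1.248 = -30.9017 W.
(u² − w²)/2 = (1.7448 − 123.3643)/2 = -60.8098 W.
|Δ| = 29.9080;  2% of max(1, |F·v|) = 0.6180.

no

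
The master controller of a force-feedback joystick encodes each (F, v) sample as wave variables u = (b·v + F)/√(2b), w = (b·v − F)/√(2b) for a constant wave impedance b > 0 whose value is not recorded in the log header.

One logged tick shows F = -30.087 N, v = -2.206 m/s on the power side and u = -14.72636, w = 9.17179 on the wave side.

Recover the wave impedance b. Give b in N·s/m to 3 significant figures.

u + w = -5.55457;  u + w = √(2b)·v, so √(2b) = -5.55457/(-2.206) = 2.51794.
b = (√(2b))²/2 = 6.34001/2 = 3.17000.
(Check via u − w = 2F/√(2b): u − w = -23.89815, 2F/√(2b) = -23.89813.)

b = 3.17 N·s/m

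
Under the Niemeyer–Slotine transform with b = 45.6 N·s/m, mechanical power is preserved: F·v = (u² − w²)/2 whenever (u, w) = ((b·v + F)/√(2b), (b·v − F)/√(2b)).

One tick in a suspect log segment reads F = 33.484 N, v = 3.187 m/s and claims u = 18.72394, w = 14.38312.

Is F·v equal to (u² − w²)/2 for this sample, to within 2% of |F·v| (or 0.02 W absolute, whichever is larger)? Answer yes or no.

no

F·v = 33.484×3.187 = 106.7135 W.
(u² − w²)/2 = (350.5859 − 206.8741)/2 = 71.8559 W.
|Δ| = 34.8576;  2% of max(1, |F·v|) = 2.1343.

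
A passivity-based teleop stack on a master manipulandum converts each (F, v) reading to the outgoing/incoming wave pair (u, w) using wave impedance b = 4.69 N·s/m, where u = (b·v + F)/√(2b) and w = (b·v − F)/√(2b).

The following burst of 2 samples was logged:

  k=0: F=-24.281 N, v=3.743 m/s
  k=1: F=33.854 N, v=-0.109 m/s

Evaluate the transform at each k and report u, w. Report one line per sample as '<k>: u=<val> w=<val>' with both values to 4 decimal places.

0: u=-2.1962 w=13.6598
1: u=10.8868 w=-11.2206

k=0: b·v=4.69×3.743=17.5547; √(2b)=3.0627; u=(17.5547+(-24.281))/3.0627=-2.1962, w=(17.5547−(-24.281))/3.0627=13.6598
k=1: b·v=4.69×(-0.109)=-0.5112; √(2b)=3.0627; u=(-0.5112+33.854)/3.0627=10.8868, w=(-0.5112−33.854)/3.0627=-11.2206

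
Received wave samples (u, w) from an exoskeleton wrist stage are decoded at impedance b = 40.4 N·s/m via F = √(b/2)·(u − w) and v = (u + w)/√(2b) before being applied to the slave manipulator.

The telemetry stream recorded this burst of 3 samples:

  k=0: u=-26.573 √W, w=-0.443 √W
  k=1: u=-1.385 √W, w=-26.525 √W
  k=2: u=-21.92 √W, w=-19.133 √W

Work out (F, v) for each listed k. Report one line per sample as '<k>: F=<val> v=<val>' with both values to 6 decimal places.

0: F=-117.439744 v=-3.005491
1: F=112.990247 v=-3.104947
2: F=-12.526007 v=-4.567086

k=0: u−w=-26.130000, u+w=-27.016000; √(b/2)=4.494441, √(2b)=8.988882; F=4.494441×(-26.13)=-117.439744, v=-27.016000/8.988882=-3.005491
k=1: u−w=25.140000, u+w=-27.910000; √(b/2)=4.494441, √(2b)=8.988882; F=4.494441×25.14=112.990247, v=-27.910000/8.988882=-3.104947
k=2: u−w=-2.787000, u+w=-41.053000; √(b/2)=4.494441, √(2b)=8.988882; F=4.494441×(-2.787)=-12.526007, v=-41.053000/8.988882=-4.567086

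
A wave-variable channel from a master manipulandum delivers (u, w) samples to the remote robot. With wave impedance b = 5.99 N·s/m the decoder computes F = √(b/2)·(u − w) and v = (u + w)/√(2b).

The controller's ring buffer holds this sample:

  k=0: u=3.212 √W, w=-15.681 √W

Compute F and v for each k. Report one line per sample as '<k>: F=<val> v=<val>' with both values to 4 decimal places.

0: F=32.6964 v=-3.6025

k=0: u−w=18.8930, u+w=-12.4690; √(b/2)=1.7306, √(2b)=3.4612; F=1.7306×18.893=32.6964, v=-12.4690/3.4612=-3.6025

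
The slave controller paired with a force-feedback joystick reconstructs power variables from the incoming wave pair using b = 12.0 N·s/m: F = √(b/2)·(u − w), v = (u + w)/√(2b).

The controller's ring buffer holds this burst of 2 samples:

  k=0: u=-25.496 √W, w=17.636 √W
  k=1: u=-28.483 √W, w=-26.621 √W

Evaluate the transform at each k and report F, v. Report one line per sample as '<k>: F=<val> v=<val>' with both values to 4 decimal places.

k=0: u−w=-43.1320, u+w=-7.8600; √(b/2)=2.4495, √(2b)=4.8990; F=2.4495×(-43.132)=-105.6514, v=-7.8600/4.8990=-1.6044
k=1: u−w=-1.8620, u+w=-55.1040; √(b/2)=2.4495, √(2b)=4.8990; F=2.4495×(-1.862)=-4.5609, v=-55.1040/4.8990=-11.2481

0: F=-105.6514 v=-1.6044
1: F=-4.5609 v=-11.2481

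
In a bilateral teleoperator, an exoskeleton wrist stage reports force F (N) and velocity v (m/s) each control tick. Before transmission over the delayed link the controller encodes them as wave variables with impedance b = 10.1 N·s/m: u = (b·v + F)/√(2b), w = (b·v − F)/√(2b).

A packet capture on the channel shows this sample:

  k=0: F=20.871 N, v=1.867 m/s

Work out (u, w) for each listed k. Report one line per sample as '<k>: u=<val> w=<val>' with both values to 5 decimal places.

0: u=8.83930 w=-0.44818

k=0: b·v=10.1×1.867=18.85670; √(2b)=4.49444; u=(18.85670+20.871)/4.49444=8.83930, w=(18.85670−20.871)/4.49444=-0.44818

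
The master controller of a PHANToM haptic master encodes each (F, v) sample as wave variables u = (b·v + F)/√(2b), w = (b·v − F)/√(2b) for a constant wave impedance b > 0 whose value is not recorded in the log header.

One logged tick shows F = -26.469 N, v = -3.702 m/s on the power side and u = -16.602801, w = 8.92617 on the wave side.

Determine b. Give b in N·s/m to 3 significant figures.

u + w = -7.676631;  u + w = √(2b)·v, so √(2b) = -7.676631/(-3.702) = 2.073644.
b = (√(2b))²/2 = 4.300000/2 = 2.150000.
(Check via u − w = 2F/√(2b): u − w = -25.528971, 2F/√(2b) = -25.528969.)

b = 2.15 N·s/m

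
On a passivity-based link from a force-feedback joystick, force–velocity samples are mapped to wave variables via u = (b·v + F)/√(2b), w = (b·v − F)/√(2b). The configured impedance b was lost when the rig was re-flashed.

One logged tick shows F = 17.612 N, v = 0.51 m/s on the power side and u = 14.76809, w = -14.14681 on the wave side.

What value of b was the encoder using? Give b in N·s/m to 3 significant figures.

u + w = 0.6213;  u + w = √(2b)·v, so √(2b) = 0.6213/0.51 = 1.2182.
b = (√(2b))²/2 = 1.4840/2 = 0.7420.
(Check via u − w = 2F/√(2b): u − w = 28.9149, 2F/√(2b) = 28.9149.)

b = 0.742 N·s/m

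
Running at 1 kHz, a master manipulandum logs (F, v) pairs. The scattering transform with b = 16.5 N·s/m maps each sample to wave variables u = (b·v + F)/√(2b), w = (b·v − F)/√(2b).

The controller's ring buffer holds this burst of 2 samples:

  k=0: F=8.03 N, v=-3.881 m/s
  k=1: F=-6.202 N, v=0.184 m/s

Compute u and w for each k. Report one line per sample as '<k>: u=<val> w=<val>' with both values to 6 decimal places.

0: u=-9.749480 w=-12.545167
1: u=-0.551130 w=1.608129

k=0: b·v=16.5×(-3.881)=-64.036500; √(2b)=5.744563; u=(-64.036500+8.03)/5.744563=-9.749480, w=(-64.036500−8.03)/5.744563=-12.545167
k=1: b·v=16.5×0.184=3.036000; √(2b)=5.744563; u=(3.036000+(-6.202))/5.744563=-0.551130, w=(3.036000−(-6.202))/5.744563=1.608129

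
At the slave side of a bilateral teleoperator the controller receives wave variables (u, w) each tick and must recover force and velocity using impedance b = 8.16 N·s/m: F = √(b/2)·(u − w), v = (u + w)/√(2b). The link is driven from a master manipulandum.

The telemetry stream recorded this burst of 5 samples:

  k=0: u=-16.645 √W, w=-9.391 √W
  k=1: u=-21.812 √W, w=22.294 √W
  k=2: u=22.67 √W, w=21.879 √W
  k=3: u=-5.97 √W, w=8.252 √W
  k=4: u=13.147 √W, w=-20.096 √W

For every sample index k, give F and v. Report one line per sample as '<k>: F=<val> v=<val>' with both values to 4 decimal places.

0: F=-14.6524 v=-6.4449
1: F=-89.0898 v=0.1193
2: F=1.5977 v=11.0275
3: F=-28.7270 v=0.5649
4: F=67.1476 v=-1.7201

k=0: u−w=-7.2540, u+w=-26.0360; √(b/2)=2.0199, √(2b)=4.0398; F=2.0199×(-7.254)=-14.6524, v=-26.0360/4.0398=-6.4449
k=1: u−w=-44.1060, u+w=0.4820; √(b/2)=2.0199, √(2b)=4.0398; F=2.0199×(-44.106)=-89.0898, v=0.4820/4.0398=0.1193
k=2: u−w=0.7910, u+w=44.5490; √(b/2)=2.0199, √(2b)=4.0398; F=2.0199×0.791=1.5977, v=44.5490/4.0398=11.0275
k=3: u−w=-14.2220, u+w=2.2820; √(b/2)=2.0199, √(2b)=4.0398; F=2.0199×(-14.222)=-28.7270, v=2.2820/4.0398=0.5649
k=4: u−w=33.2430, u+w=-6.9490; √(b/2)=2.0199, √(2b)=4.0398; F=2.0199×33.243=67.1476, v=-6.9490/4.0398=-1.7201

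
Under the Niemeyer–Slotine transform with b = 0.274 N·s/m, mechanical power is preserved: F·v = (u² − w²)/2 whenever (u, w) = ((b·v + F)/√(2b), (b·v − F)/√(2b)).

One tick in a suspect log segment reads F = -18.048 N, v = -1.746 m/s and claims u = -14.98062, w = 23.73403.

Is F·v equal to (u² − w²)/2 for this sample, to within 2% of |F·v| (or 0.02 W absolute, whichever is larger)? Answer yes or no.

F·v = (-18.048)×(-1.746) = 31.51181 W.
(u² − w²)/2 = (224.41898 − 563.30418)/2 = -169.44260 W.
|Δ| = 200.95441;  2% of max(1, |F·v|) = 0.63024.

no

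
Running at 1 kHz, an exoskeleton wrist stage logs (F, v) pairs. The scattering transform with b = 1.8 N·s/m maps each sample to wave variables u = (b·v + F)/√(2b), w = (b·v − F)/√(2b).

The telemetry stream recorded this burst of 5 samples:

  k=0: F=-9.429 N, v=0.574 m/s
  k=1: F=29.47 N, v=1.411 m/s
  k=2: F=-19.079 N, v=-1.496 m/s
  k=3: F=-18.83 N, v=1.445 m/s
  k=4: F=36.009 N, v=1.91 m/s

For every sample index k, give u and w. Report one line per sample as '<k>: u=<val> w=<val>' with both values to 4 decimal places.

k=0: b·v=1.8×0.574=1.0332; √(2b)=1.8974; u=(1.0332+(-9.429))/1.8974=-4.4250, w=(1.0332−(-9.429))/1.8974=5.5141
k=1: b·v=1.8×1.411=2.5398; √(2b)=1.8974; u=(2.5398+29.47)/1.8974=16.8706, w=(2.5398−29.47)/1.8974=-14.1935
k=2: b·v=1.8×(-1.496)=-2.6928; √(2b)=1.8974; u=(-2.6928+(-19.079))/1.8974=-11.4747, w=(-2.6928−(-19.079))/1.8974=8.6363
k=3: b·v=1.8×1.445=2.6010; √(2b)=1.8974; u=(2.6010+(-18.83))/1.8974=-8.5534, w=(2.6010−(-18.83))/1.8974=11.2951
k=4: b·v=1.8×1.91=3.4380; √(2b)=1.8974; u=(3.4380+36.009)/1.8974=20.7904, w=(3.4380−36.009)/1.8974=-17.1664

0: u=-4.4250 w=5.5141
1: u=16.8706 w=-14.1935
2: u=-11.4747 w=8.6363
3: u=-8.5534 w=11.2951
4: u=20.7904 w=-17.1664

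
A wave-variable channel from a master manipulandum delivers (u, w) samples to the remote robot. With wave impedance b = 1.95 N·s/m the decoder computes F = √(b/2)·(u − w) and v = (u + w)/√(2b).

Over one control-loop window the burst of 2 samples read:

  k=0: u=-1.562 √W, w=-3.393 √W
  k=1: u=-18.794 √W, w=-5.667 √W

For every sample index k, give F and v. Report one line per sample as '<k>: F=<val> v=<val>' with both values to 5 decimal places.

k=0: u−w=1.83100, u+w=-4.95500; √(b/2)=0.98742, √(2b)=1.97484; F=0.98742×1.831=1.80797, v=-4.95500/1.97484=-2.50906
k=1: u−w=-13.12700, u+w=-24.46100; √(b/2)=0.98742, √(2b)=1.97484; F=0.98742×(-13.127)=-12.96187, v=-24.46100/1.97484=-12.38631

0: F=1.80797 v=-2.50906
1: F=-12.96187 v=-12.38631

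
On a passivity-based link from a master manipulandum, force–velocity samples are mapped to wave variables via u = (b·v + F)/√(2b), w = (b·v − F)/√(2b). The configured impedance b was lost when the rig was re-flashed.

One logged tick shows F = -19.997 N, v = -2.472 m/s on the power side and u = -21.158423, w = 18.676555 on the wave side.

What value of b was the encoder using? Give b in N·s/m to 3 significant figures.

u + w = -2.481868;  u + w = √(2b)·v, so √(2b) = -2.481868/(-2.472) = 1.003992.
b = (√(2b))²/2 = 1.008000/2 = 0.504000.
(Check via u − w = 2F/√(2b): u − w = -39.834978, 2F/√(2b) = -39.834982.)

b = 0.504 N·s/m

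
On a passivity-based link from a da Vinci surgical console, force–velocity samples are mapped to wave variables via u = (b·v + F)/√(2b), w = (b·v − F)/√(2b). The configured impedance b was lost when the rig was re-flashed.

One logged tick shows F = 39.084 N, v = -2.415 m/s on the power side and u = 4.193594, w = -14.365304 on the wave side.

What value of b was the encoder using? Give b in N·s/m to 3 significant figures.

b = 8.87 N·s/m

u + w = -10.171710;  u + w = √(2b)·v, so √(2b) = -10.171710/(-2.415) = 4.211888.
b = (√(2b))²/2 = 17.740002/2 = 8.870001.
(Check via u − w = 2F/√(2b): u − w = 18.558898, 2F/√(2b) = 18.558897.)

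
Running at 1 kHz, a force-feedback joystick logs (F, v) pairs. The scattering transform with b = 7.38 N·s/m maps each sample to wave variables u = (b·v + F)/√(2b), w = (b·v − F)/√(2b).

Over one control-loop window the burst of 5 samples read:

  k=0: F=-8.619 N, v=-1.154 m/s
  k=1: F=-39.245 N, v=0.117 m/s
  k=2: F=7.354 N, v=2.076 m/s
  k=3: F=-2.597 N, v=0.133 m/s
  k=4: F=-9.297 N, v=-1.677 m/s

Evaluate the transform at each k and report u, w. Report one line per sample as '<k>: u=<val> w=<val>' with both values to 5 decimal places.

k=0: b·v=7.38×(-1.154)=-8.51652; √(2b)=3.84187; u=(-8.51652+(-8.619))/3.84187=-4.46020, w=(-8.51652−(-8.619))/3.84187=0.02667
k=1: b·v=7.38×0.117=0.86346; √(2b)=3.84187; u=(0.86346+(-39.245))/3.84187=-9.99032, w=(0.86346−(-39.245))/3.84187=10.43982
k=2: b·v=7.38×2.076=15.32088; √(2b)=3.84187; u=(15.32088+7.354)/3.84187=5.90204, w=(15.32088−7.354)/3.84187=2.07370
k=3: b·v=7.38×0.133=0.98154; √(2b)=3.84187; u=(0.98154+(-2.597))/3.84187=-0.42049, w=(0.98154−(-2.597))/3.84187=0.93146
k=4: b·v=7.38×(-1.677)=-12.37626; √(2b)=3.84187; u=(-12.37626+(-9.297))/3.84187=-5.64132, w=(-12.37626−(-9.297))/3.84187=-0.80150

0: u=-4.46020 w=0.02667
1: u=-9.99032 w=10.43982
2: u=5.90204 w=2.07370
3: u=-0.42049 w=0.93146
4: u=-5.64132 w=-0.80150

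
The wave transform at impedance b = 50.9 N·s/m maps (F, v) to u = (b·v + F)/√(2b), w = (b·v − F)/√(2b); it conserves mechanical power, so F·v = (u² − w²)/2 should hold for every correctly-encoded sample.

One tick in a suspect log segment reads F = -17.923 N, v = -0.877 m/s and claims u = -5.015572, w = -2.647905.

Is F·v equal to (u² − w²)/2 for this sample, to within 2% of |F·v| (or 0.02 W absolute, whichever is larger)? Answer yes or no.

no

F·v = (-17.923)×(-0.877) = 15.718471 W.
(u² − w²)/2 = (25.155962 − 7.011401)/2 = 9.072281 W.
|Δ| = 6.646190;  2% of max(1, |F·v|) = 0.314369.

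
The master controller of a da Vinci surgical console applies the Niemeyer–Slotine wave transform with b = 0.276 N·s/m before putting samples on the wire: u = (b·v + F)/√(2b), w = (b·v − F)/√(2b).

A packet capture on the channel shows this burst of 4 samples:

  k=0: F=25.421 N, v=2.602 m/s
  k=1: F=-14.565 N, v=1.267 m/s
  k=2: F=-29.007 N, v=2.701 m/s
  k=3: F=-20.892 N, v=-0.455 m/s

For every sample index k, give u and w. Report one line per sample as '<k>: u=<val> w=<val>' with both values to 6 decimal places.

k=0: b·v=0.276×2.602=0.718152; √(2b)=0.742967; u=(0.718152+25.421)/0.742967=35.182116, w=(0.718152−25.421)/0.742967=-33.248916
k=1: b·v=0.276×1.267=0.349692; √(2b)=0.742967; u=(0.349692+(-14.565))/0.742967=-19.133161, w=(0.349692−(-14.565))/0.742967=20.074501
k=2: b·v=0.276×2.701=0.745476; √(2b)=0.742967; u=(0.745476+(-29.007))/0.742967=-38.038733, w=(0.745476−(-29.007))/0.742967=40.045487
k=3: b·v=0.276×(-0.455)=-0.125580; √(2b)=0.742967; u=(-0.125580+(-20.892))/0.742967=-28.288712, w=(-0.125580−(-20.892))/0.742967=27.950662

0: u=35.182116 w=-33.248916
1: u=-19.133161 w=20.074501
2: u=-38.038733 w=40.045487
3: u=-28.288712 w=27.950662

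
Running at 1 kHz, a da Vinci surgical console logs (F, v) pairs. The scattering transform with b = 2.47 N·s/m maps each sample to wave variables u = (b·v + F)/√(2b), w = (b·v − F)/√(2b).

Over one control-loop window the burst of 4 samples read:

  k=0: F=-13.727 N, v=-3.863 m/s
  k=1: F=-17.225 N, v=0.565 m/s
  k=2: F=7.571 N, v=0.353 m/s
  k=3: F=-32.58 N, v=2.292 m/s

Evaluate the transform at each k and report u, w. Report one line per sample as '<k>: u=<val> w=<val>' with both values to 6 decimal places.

k=0: b·v=2.47×(-3.863)=-9.541610; √(2b)=2.222611; u=(-9.541610+(-13.727))/2.222611=-10.469043, w=(-9.541610−(-13.727))/2.222611=1.883096
k=1: b·v=2.47×0.565=1.395550; √(2b)=2.222611; u=(1.395550+(-17.225))/2.222611=-7.122006, w=(1.395550−(-17.225))/2.222611=8.377782
k=2: b·v=2.47×0.353=0.871910; √(2b)=2.222611; u=(0.871910+7.571)/2.222611=3.798645, w=(0.871910−7.571)/2.222611=-3.014063
k=3: b·v=2.47×2.292=5.661240; √(2b)=2.222611; u=(5.661240+(-32.58))/2.222611=-12.111323, w=(5.661240−(-32.58))/2.222611=17.205547

0: u=-10.469043 w=1.883096
1: u=-7.122006 w=8.377782
2: u=3.798645 w=-3.014063
3: u=-12.111323 w=17.205547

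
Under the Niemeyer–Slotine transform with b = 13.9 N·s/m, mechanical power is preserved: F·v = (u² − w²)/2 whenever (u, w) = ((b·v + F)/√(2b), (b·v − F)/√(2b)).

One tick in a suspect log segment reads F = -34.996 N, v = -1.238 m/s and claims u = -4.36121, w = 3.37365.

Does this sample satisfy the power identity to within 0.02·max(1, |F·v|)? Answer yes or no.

no

F·v = (-34.996)×(-1.238) = 43.32505 W.
(u² − w²)/2 = (19.02015 − 11.38151)/2 = 3.81932 W.
|Δ| = 39.50573;  2% of max(1, |F·v|) = 0.86650.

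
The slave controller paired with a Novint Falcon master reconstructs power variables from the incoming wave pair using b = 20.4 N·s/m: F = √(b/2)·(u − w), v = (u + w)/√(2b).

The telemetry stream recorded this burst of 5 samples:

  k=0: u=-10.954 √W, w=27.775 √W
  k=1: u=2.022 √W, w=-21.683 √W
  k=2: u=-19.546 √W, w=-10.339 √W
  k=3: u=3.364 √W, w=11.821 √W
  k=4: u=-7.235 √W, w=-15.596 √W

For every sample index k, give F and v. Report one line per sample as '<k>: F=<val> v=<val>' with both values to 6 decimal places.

0: F=-123.690507 v=2.633430
1: F=75.707699 v=-3.078049
2: F=-29.404800 v=-4.678678
3: F=-27.009492 v=2.377304
4: F=26.702893 v=-3.574332

k=0: u−w=-38.729000, u+w=16.821000; √(b/2)=3.193744, √(2b)=6.387488; F=3.193744×(-38.729)=-123.690507, v=16.821000/6.387488=2.633430
k=1: u−w=23.705000, u+w=-19.661000; √(b/2)=3.193744, √(2b)=6.387488; F=3.193744×23.705=75.707699, v=-19.661000/6.387488=-3.078049
k=2: u−w=-9.207000, u+w=-29.885000; √(b/2)=3.193744, √(2b)=6.387488; F=3.193744×(-9.207)=-29.404800, v=-29.885000/6.387488=-4.678678
k=3: u−w=-8.457000, u+w=15.185000; √(b/2)=3.193744, √(2b)=6.387488; F=3.193744×(-8.457)=-27.009492, v=15.185000/6.387488=2.377304
k=4: u−w=8.361000, u+w=-22.831000; √(b/2)=3.193744, √(2b)=6.387488; F=3.193744×8.361=26.702893, v=-22.831000/6.387488=-3.574332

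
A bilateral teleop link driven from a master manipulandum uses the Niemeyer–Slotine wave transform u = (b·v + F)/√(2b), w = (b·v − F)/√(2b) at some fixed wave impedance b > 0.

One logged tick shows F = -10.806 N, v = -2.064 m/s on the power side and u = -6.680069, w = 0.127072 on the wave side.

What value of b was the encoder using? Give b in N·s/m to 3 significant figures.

u + w = -6.552997;  u + w = √(2b)·v, so √(2b) = -6.552997/(-2.064) = 3.174902.
b = (√(2b))²/2 = 10.080000/2 = 5.040000.
(Check via u − w = 2F/√(2b): u − w = -6.807141, 2F/√(2b) = -6.807140.)

b = 5.04 N·s/m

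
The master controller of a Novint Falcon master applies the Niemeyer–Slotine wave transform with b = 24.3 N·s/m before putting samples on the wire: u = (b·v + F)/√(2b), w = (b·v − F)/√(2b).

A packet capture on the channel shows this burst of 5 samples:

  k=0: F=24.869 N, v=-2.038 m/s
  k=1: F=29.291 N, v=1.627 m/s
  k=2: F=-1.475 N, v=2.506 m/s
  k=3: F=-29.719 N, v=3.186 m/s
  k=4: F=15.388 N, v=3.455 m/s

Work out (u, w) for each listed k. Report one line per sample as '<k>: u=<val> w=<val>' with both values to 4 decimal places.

k=0: b·v=24.3×(-2.038)=-49.5234; √(2b)=6.9714; u=(-49.5234+24.869)/6.9714=-3.5365, w=(-49.5234−24.869)/6.9714=-10.6711
k=1: b·v=24.3×1.627=39.5361; √(2b)=6.9714; u=(39.5361+29.291)/6.9714=9.8728, w=(39.5361−29.291)/6.9714=1.4696
k=2: b·v=24.3×2.506=60.8958; √(2b)=6.9714; u=(60.8958+(-1.475))/6.9714=8.5235, w=(60.8958−(-1.475))/6.9714=8.9467
k=3: b·v=24.3×3.186=77.4198; √(2b)=6.9714; u=(77.4198+(-29.719))/6.9714=6.8424, w=(77.4198−(-29.719))/6.9714=15.3684
k=4: b·v=24.3×3.455=83.9565; √(2b)=6.9714; u=(83.9565+15.388)/6.9714=14.2504, w=(83.9565−15.388)/6.9714=9.8357

0: u=-3.5365 w=-10.6711
1: u=9.8728 w=1.4696
2: u=8.5235 w=8.9467
3: u=6.8424 w=15.3684
4: u=14.2504 w=9.8357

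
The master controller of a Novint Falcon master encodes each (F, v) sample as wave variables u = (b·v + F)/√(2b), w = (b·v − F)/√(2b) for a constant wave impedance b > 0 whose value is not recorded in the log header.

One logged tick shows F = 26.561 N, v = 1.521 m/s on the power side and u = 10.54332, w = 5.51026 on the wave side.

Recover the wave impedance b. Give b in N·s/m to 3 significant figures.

b = 55.7 N·s/m

u + w = 16.0536;  u + w = √(2b)·v, so √(2b) = 16.0536/1.521 = 10.5546.
b = (√(2b))²/2 = 111.4000/2 = 55.7000.
(Check via u − w = 2F/√(2b): u − w = 5.0331, 2F/√(2b) = 5.0331.)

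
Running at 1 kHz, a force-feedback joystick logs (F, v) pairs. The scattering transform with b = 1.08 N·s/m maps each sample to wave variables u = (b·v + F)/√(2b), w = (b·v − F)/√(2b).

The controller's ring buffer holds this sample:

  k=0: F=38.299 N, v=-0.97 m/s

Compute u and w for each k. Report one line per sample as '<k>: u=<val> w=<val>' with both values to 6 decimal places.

0: u=25.346367 w=-26.771970

k=0: b·v=1.08×(-0.97)=-1.047600; √(2b)=1.469694; u=(-1.047600+38.299)/1.469694=25.346367, w=(-1.047600−38.299)/1.469694=-26.771970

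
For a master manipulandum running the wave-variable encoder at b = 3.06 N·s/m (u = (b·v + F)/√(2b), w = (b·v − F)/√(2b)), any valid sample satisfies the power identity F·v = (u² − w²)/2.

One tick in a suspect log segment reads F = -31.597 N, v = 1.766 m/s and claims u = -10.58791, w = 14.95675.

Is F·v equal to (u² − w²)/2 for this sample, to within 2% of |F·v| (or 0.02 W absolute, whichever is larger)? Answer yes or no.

F·v = (-31.597)×1.766 = -55.80030 W.
(u² − w²)/2 = (112.10384 − 223.70437)/2 = -55.80027 W.
|Δ| = 0.00004;  2% of max(1, |F·v|) = 1.11601.

yes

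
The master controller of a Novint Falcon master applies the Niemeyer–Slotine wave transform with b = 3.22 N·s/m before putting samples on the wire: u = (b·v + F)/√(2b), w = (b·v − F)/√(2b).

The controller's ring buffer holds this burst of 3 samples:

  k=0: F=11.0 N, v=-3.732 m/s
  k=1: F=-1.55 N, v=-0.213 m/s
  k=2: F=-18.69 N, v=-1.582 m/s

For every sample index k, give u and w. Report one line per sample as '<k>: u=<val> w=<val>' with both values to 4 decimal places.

0: u=-0.4008 w=-9.0700
1: u=-0.8811 w=0.3405
2: u=-9.3722 w=5.3576

k=0: b·v=3.22×(-3.732)=-12.0170; √(2b)=2.5377; u=(-12.0170+11.0)/2.5377=-0.4008, w=(-12.0170−11.0)/2.5377=-9.0700
k=1: b·v=3.22×(-0.213)=-0.6859; √(2b)=2.5377; u=(-0.6859+(-1.55))/2.5377=-0.8811, w=(-0.6859−(-1.55))/2.5377=0.3405
k=2: b·v=3.22×(-1.582)=-5.0940; √(2b)=2.5377; u=(-5.0940+(-18.69))/2.5377=-9.3722, w=(-5.0940−(-18.69))/2.5377=5.3576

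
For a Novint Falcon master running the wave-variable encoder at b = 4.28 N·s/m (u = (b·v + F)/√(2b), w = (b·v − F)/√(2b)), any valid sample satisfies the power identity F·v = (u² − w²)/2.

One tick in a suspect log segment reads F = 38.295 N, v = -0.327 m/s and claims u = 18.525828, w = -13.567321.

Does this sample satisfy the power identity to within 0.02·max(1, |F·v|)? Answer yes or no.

F·v = 38.295×(-0.327) = -12.522465 W.
(u² − w²)/2 = (343.206303 − 184.072199)/2 = 79.567052 W.
|Δ| = 92.089517;  2% of max(1, |F·v|) = 0.250449.

no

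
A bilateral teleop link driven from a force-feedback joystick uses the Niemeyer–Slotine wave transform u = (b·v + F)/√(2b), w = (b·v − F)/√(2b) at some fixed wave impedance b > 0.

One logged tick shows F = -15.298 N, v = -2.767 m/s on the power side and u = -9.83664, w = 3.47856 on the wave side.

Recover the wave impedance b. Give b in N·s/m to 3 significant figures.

b = 2.64 N·s/m

u + w = -6.35808;  u + w = √(2b)·v, so √(2b) = -6.35808/(-2.767) = 2.29782.
b = (√(2b))²/2 = 5.28000/2 = 2.64000.
(Check via u − w = 2F/√(2b): u − w = -13.31520, 2F/√(2b) = -13.31520.)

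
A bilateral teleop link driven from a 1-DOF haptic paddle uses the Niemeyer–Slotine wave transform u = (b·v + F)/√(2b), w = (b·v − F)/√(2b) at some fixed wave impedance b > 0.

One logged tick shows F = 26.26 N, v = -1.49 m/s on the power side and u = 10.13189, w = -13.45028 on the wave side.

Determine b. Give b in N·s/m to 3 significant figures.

u + w = -3.31839;  u + w = √(2b)·v, so √(2b) = -3.31839/(-1.49) = 2.22711.
b = (√(2b))²/2 = 4.96001/2 = 2.48000.
(Check via u − w = 2F/√(2b): u − w = 23.58217, 2F/√(2b) = 23.58216.)

b = 2.48 N·s/m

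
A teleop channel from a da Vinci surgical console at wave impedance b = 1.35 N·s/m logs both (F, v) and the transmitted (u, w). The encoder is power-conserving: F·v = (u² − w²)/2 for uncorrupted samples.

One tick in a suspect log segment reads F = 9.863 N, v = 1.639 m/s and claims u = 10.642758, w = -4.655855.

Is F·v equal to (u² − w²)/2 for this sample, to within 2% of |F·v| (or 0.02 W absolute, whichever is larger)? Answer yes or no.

no

F·v = 9.863×1.639 = 16.165457 W.
(u² − w²)/2 = (113.268298 − 21.676986)/2 = 45.795656 W.
|Δ| = 29.630199;  2% of max(1, |F·v|) = 0.323309.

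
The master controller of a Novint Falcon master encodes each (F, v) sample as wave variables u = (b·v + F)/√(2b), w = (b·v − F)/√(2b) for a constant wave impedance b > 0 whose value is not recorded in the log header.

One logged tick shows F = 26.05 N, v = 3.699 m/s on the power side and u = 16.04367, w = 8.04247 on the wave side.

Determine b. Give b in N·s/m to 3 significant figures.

b = 21.2 N·s/m

u + w = 24.08614;  u + w = √(2b)·v, so √(2b) = 24.08614/3.699 = 6.51153.
b = (√(2b))²/2 = 42.39999/2 = 21.19999.
(Check via u − w = 2F/√(2b): u − w = 8.00120, 2F/√(2b) = 8.00119.)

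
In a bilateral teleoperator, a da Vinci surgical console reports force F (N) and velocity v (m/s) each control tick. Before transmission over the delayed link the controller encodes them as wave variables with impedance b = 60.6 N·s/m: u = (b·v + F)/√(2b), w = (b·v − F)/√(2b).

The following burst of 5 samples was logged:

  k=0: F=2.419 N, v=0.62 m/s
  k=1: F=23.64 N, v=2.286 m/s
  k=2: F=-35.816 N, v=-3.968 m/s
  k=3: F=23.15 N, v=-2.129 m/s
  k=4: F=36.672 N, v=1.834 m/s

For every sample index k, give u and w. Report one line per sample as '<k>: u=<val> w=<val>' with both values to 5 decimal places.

k=0: b·v=60.6×0.62=37.57200; √(2b)=11.00909; u=(37.57200+2.419)/11.00909=3.63254, w=(37.57200−2.419)/11.00909=3.19309
k=1: b·v=60.6×2.286=138.53160; √(2b)=11.00909; u=(138.53160+23.64)/11.00909=14.73070, w=(138.53160−23.64)/11.00909=10.43607
k=2: b·v=60.6×(-3.968)=-240.46080; √(2b)=11.00909; u=(-240.46080+(-35.816))/11.00909=-25.09534, w=(-240.46080−(-35.816))/11.00909=-18.58872
k=3: b·v=60.6×(-2.129)=-129.01740; √(2b)=11.00909; u=(-129.01740+23.15)/11.00909=-9.61636, w=(-129.01740−23.15)/11.00909=-13.82198
k=4: b·v=60.6×1.834=111.14040; √(2b)=11.00909; u=(111.14040+36.672)/11.00909=13.42640, w=(111.14040−36.672)/11.00909=6.76427

0: u=3.63254 w=3.19309
1: u=14.73070 w=10.43607
2: u=-25.09534 w=-18.58872
3: u=-9.61636 w=-13.82198
4: u=13.42640 w=6.76427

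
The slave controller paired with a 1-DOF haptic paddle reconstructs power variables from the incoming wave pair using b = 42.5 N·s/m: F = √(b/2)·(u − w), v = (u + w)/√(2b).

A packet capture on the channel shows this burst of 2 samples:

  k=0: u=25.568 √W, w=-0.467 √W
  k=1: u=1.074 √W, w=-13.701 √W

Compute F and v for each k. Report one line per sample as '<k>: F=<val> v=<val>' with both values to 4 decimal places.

0: F=120.0154 v=2.7226
1: F=68.1094 v=-1.3696

k=0: u−w=26.0350, u+w=25.1010; √(b/2)=4.6098, √(2b)=9.2195; F=4.6098×26.035=120.0154, v=25.1010/9.2195=2.7226
k=1: u−w=14.7750, u+w=-12.6270; √(b/2)=4.6098, √(2b)=9.2195; F=4.6098×14.775=68.1094, v=-12.6270/9.2195=-1.3696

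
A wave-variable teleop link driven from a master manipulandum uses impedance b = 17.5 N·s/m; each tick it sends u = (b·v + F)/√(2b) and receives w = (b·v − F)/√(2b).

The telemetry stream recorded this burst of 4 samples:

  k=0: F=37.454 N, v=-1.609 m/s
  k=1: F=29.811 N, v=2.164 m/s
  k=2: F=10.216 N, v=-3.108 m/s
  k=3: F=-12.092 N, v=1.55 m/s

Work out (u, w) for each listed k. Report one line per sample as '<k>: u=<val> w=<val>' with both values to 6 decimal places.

0: u=1.571395 w=-11.090368
1: u=11.440177 w=1.362220
2: u=-7.466769 w=-10.920407
3: u=2.541041 w=6.628883

k=0: b·v=17.5×(-1.609)=-28.157500; √(2b)=5.916080; u=(-28.157500+37.454)/5.916080=1.571395, w=(-28.157500−37.454)/5.916080=-11.090368
k=1: b·v=17.5×2.164=37.870000; √(2b)=5.916080; u=(37.870000+29.811)/5.916080=11.440177, w=(37.870000−29.811)/5.916080=1.362220
k=2: b·v=17.5×(-3.108)=-54.390000; √(2b)=5.916080; u=(-54.390000+10.216)/5.916080=-7.466769, w=(-54.390000−10.216)/5.916080=-10.920407
k=3: b·v=17.5×1.55=27.125000; √(2b)=5.916080; u=(27.125000+(-12.092))/5.916080=2.541041, w=(27.125000−(-12.092))/5.916080=6.628883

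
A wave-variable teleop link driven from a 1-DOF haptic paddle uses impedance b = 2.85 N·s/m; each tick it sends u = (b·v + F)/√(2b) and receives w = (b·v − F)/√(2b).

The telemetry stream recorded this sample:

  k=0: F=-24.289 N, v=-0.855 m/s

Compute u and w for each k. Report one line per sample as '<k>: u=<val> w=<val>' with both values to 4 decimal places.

0: u=-11.1942 w=9.1529

k=0: b·v=2.85×(-0.855)=-2.4367; √(2b)=2.3875; u=(-2.4367+(-24.289))/2.3875=-11.1942, w=(-2.4367−(-24.289))/2.3875=9.1529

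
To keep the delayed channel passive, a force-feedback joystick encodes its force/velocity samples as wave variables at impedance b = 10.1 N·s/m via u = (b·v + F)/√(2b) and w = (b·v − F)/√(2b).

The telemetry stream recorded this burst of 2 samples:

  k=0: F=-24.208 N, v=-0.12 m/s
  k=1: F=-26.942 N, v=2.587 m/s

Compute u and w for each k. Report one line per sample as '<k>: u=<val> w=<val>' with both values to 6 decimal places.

k=0: b·v=10.1×(-0.12)=-1.212000; √(2b)=4.494441; u=(-1.212000+(-24.208))/4.494441=-5.655876, w=(-1.212000−(-24.208))/4.494441=5.116543
k=1: b·v=10.1×2.587=26.128700; √(2b)=4.494441; u=(26.128700+(-26.942))/4.494441=-0.180957, w=(26.128700−(-26.942))/4.494441=11.808076

0: u=-5.655876 w=5.116543
1: u=-0.180957 w=11.808076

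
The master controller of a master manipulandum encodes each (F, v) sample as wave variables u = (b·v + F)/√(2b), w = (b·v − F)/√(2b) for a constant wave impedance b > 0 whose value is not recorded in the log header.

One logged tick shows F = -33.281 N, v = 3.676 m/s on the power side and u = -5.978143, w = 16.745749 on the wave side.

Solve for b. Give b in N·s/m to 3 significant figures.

u + w = 10.767606;  u + w = √(2b)·v, so √(2b) = 10.767606/3.676 = 2.929164.
b = (√(2b))²/2 = 8.580000/2 = 4.290000.
(Check via u − w = 2F/√(2b): u − w = -22.723892, 2F/√(2b) = -22.723892.)

b = 4.29 N·s/m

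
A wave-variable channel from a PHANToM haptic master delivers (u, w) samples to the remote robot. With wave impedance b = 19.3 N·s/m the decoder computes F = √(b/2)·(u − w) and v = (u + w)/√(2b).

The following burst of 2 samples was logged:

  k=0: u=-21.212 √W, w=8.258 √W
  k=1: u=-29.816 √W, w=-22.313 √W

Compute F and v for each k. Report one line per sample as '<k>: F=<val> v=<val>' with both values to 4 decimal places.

0: F=-91.5469 v=-2.0850
1: F=-23.3077 v=-8.3905

k=0: u−w=-29.4700, u+w=-12.9540; √(b/2)=3.1064, √(2b)=6.2129; F=3.1064×(-29.47)=-91.5469, v=-12.9540/6.2129=-2.0850
k=1: u−w=-7.5030, u+w=-52.1290; √(b/2)=3.1064, √(2b)=6.2129; F=3.1064×(-7.503)=-23.3077, v=-52.1290/6.2129=-8.3905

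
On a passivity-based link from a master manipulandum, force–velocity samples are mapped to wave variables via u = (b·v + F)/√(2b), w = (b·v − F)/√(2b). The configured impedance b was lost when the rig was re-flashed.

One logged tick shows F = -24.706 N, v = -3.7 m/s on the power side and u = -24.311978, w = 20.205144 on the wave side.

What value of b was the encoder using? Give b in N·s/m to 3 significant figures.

b = 0.616 N·s/m

u + w = -4.106834;  u + w = √(2b)·v, so √(2b) = -4.106834/(-3.7) = 1.109955.
b = (√(2b))²/2 = 1.232000/2 = 0.616000.
(Check via u − w = 2F/√(2b): u − w = -44.517122, 2F/√(2b) = -44.517115.)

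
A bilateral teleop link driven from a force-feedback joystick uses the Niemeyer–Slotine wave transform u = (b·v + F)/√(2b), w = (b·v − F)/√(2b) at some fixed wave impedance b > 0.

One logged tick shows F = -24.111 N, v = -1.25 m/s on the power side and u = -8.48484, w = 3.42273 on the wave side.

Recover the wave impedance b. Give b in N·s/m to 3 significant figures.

b = 8.2 N·s/m

u + w = -5.06211;  u + w = √(2b)·v, so √(2b) = -5.06211/(-1.25) = 4.04969.
b = (√(2b))²/2 = 16.39997/2 = 8.19999.
(Check via u − w = 2F/√(2b): u − w = -11.90757, 2F/√(2b) = -11.90758.)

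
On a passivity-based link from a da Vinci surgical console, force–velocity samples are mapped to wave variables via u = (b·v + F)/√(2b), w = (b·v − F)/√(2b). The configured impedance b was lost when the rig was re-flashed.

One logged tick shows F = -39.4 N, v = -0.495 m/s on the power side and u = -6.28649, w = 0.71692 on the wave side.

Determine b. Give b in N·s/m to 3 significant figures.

b = 63.3 N·s/m

u + w = -5.5696;  u + w = √(2b)·v, so √(2b) = -5.5696/(-0.495) = 11.2517.
b = (√(2b))²/2 = 126.5998/2 = 63.2999.
(Check via u − w = 2F/√(2b): u − w = -7.0034, 2F/√(2b) = -7.0034.)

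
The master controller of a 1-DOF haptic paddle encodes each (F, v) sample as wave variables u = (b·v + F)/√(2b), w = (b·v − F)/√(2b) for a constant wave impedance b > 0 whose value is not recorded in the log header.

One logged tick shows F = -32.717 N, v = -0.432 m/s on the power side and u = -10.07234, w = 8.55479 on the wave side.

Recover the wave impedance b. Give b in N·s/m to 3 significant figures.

b = 6.17 N·s/m

u + w = -1.5175;  u + w = √(2b)·v, so √(2b) = -1.5175/(-0.432) = 3.5128.
b = (√(2b))²/2 = 12.3401/2 = 6.1700.
(Check via u − w = 2F/√(2b): u − w = -18.6271, 2F/√(2b) = -18.6271.)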